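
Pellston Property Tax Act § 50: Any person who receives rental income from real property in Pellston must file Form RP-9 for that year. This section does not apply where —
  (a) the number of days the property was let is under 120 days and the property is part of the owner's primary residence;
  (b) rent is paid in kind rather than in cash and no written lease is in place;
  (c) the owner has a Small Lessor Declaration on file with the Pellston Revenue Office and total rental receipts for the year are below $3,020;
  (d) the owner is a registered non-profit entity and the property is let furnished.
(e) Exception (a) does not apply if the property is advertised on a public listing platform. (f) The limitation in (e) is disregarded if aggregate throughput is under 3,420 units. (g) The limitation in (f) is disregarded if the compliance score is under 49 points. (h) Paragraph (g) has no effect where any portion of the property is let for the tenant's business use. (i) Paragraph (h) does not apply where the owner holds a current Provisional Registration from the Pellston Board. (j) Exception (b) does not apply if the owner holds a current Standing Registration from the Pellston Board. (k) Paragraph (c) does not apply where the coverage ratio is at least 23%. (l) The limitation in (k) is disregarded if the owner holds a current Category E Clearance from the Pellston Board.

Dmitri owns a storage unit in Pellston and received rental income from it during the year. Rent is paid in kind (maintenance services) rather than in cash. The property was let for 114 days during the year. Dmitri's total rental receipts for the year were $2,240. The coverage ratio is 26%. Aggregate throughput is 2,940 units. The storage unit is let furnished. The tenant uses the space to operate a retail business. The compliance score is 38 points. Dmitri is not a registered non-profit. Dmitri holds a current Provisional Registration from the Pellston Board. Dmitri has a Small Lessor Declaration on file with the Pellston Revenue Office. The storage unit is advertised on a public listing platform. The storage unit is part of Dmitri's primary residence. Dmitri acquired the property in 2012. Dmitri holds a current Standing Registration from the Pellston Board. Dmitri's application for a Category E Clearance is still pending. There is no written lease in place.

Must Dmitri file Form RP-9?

Exception (a)'s conditions are all satisfied: the number of days the property was let is 114 days, under the 120 days limit; the storage unit is part of the primary residence. However, paragraphs (e)–(i) must be considered: (e) is engaged — the property is publicly advertised. (f) would limit (e) — aggregate throughput is 2,940 units, under the 3,420 units limit — but (g) sets (f) aside: (g) operates against (f): the compliance score is 38 points, under the 49 points limit. (h) applies (the space is let for business use), but is itself disapplied by (i): (i) operates against (h): a current Provisional Registration is held. Exception (a) does not apply.
All of (b)'s requirements are met (rent is paid in kind; there is no written lease). Turning to paragraph (j): (j) is triggered — a current Standing Registration is held. Exception (b) does not apply.
All of (c)'s requirements are met (a Small Lessor Declaration is on file; total rental receipts for the year are $2,240, below the $3,020 limit). But applying paragraphs (k)–(l): (k) operates against (c): the coverage ratio is 26%, meeting the 23% threshold. (l), which would lift (k), is inapplicable — the Category E Clearance is not current. (c) is therefore removed.
Exception (d) fails — Dmitri is not a registered non-profit.
No exception displaces § 50.

Yes — Dmitri must file Form RP-9.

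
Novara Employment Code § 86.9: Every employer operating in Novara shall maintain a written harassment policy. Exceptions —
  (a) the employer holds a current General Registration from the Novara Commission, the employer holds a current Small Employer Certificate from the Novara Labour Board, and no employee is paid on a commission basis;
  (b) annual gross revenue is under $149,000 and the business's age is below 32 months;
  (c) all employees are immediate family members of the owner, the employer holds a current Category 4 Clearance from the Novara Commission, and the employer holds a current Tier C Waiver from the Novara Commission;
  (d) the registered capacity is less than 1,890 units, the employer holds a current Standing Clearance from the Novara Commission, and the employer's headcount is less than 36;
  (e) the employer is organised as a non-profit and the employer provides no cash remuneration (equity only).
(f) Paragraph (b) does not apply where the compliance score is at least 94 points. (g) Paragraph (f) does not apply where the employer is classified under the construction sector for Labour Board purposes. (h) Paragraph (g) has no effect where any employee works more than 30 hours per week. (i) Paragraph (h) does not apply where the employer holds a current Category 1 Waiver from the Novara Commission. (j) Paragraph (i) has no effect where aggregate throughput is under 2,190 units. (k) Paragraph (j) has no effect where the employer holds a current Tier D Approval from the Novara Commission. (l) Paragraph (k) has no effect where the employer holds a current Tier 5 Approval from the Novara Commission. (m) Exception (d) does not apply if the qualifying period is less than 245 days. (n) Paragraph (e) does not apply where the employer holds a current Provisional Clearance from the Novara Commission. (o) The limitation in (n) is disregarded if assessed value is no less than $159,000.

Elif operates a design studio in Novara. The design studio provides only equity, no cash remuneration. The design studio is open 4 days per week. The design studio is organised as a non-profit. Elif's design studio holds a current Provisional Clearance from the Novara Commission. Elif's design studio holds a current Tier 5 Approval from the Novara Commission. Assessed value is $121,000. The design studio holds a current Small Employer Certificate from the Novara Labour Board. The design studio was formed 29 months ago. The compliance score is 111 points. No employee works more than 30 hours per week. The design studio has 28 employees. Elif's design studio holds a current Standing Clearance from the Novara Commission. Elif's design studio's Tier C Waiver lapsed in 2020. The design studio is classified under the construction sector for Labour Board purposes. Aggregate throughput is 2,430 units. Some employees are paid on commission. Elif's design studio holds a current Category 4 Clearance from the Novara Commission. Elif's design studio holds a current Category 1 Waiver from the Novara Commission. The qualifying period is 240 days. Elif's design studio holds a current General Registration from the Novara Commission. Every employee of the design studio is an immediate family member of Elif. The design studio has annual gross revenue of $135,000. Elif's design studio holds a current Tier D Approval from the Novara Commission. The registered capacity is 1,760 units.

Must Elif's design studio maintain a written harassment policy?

Exception (a) requires that no employee is paid on a commission basis; but some employees are paid on commission, so (a) is unavailable.
Exception (b): annual gross revenue is $135,000, under the $149,000 limit; the business's age is 29 months, below the 32 months limit — every condition holds. Applying paragraphs (f)–(l): (f) is triggered (the compliance score is 111 points, meeting the 94 points threshold), but is overridden by (g): (g) operates — the design studio is classified under the construction sector. (h), which would lift (g), does not operate here — no employee exceeds 30 hours/week. Exception (b) stands.
Exception (c) does not apply: there is no Tier C Waiver in force.
Exception (d): the registered capacity is 1,760 units, less than the 1,890 units limit; a current Standing Clearance is held; the employer's headcount is 28, less than the 36 limit — every condition holds. But applying paragraph (m): (m) operates against (d): the qualifying period is 240 days, less than the 245 days limit. So (d) is unavailable.
Exception (e) is satisfied on its face — the employer is a non-profit; remuneration is equity-only. However, paragraphs (n)–(o) must be considered: (n) applies — a current Provisional Clearance is held. (o) is not engaged (assessed value is $121,000, short of $159,000), so (n) stands. (e) is therefore removed.

No — exception (b) applies; Elif's design studio is not required to maintain a written harassment policy.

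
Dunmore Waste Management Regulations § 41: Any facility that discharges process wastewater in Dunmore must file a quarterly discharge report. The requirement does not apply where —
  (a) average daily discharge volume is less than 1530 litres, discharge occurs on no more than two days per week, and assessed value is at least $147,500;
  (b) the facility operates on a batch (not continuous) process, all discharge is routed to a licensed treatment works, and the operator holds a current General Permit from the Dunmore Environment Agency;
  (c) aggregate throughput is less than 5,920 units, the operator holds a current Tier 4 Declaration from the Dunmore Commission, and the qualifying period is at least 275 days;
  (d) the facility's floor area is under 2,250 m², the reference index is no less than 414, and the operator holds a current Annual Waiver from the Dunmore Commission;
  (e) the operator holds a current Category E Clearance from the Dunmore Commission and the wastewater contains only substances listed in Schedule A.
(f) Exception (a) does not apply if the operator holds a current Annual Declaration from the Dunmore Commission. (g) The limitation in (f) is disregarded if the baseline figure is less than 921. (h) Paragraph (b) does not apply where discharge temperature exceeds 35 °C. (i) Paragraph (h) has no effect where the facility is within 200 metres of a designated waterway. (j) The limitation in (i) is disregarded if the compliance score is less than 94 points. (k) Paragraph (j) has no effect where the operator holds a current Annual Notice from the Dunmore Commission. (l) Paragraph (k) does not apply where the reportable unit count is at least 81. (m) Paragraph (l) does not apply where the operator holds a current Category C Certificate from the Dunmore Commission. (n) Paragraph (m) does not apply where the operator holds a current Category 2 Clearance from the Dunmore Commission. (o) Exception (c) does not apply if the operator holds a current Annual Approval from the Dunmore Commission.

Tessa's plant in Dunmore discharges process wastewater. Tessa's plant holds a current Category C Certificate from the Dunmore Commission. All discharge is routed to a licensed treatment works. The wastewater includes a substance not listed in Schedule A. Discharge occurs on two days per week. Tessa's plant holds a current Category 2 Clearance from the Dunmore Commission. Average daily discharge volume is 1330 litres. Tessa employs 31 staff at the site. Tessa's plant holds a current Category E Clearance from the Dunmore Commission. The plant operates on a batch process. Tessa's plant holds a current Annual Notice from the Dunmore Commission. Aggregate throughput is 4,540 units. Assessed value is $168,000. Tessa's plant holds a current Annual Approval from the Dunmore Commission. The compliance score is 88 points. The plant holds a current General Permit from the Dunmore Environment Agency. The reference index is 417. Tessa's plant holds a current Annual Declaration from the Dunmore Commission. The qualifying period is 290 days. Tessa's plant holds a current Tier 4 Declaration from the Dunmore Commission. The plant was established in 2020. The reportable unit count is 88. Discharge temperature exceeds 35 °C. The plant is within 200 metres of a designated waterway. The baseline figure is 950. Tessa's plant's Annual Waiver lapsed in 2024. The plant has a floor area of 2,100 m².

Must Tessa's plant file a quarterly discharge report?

Yes — Tessa's plant must file a quarterly discharge report.

All of (a)'s requirements are met (average daily discharge volume is 1330 litres, less than the 1530 litres limit; discharge occurs on no more than two days per week; assessed value is $168,000, meeting the $147,500 threshold). But: (f) operates against (a): a current Annual Declaration is held. (g) does not operate here (the baseline figure is 950, not less than 921), so (f) stands. Exception (a) does not apply.
Exception (b)'s conditions are all satisfied: the facility operates on a batch process; discharge is routed to a licensed treatment works; a current General Permit is held. But: (h) operates — discharge temperature exceeds 35 °C. (i) would limit (h) — the plant is within 200 m of a designated waterway — but (j) sets (i) aside: (j) operates against (i): the compliance score is 88 points, less than the 94 points limit. (k) operates (a current Annual Notice is held), but is itself disapplied by (l): (l) is triggered — the reportable unit count is 88, meeting the 81 threshold. (m) operates (a current Category C Certificate is held), but is itself disapplied by (n): (n) operates — a current Category 2 Clearance is held. So (b) is unavailable.
Exception (c) is satisfied on its face — aggregate throughput is 4,540 units, less than the 5,920 units limit; a current Tier 4 Declaration is held; the qualifying period is 290 days, meeting the 275 days threshold. Turning to paragraph (o): (o) operates — a current Annual Approval is held. So (c) is unavailable.
Exception (d) requires that the operator holds a current Annual Waiver from the Dunmore Commission; but there is no Annual Waiver in force, so (d) is unavailable.
Exception (e) requires that the wastewater contains only substances listed in Schedule A; but the wastewater includes a non-Schedule-A substance, so (e) is unavailable.
No exception applies. The general rule governs.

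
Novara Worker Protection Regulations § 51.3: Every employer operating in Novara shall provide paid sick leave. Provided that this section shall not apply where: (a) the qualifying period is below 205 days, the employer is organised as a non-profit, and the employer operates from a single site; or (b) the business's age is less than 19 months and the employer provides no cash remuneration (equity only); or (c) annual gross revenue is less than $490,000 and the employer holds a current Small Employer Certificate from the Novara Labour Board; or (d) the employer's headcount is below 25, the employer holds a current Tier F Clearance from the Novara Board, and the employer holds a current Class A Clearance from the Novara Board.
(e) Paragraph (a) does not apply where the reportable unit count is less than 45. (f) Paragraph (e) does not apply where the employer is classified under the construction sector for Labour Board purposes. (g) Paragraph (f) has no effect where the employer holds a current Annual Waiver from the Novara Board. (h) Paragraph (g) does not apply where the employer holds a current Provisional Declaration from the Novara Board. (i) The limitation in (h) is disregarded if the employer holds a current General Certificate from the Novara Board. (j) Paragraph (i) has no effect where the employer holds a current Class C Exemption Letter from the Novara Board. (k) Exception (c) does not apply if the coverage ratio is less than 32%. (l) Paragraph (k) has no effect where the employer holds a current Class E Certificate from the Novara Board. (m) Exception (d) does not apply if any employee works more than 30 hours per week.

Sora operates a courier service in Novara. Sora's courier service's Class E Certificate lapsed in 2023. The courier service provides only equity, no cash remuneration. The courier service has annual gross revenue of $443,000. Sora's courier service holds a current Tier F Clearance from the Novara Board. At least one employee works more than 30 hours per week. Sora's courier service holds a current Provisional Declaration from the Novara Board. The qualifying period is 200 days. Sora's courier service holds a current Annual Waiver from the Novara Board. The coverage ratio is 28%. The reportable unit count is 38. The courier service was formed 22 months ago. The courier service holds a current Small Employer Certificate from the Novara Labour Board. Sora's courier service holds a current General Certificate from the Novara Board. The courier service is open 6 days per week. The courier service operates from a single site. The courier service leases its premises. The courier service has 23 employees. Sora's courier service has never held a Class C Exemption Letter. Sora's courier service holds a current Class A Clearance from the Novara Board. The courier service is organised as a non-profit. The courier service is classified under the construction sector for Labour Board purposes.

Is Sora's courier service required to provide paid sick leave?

Yes — Sora's courier service must provide paid sick leave.

Exception (a)'s conditions are all satisfied: the qualifying period is 200 days, below the 205 days limit; the employer is a non-profit; the employer operates from a single site. However, paragraphs (e)–(j) must be considered: (e) operates against (a): the reportable unit count is 38, less than the 45 limit. (f) applies (the courier service is classified under the construction sector), but is itself disapplied by (g): (g) operates against (f): a current Annual Waiver is held. (h) would limit (g) — a current Provisional Declaration is held — but (i) sets (h) aside: (i) is triggered — a current General Certificate is held. (j), which would lift (i), is inapplicable — the Class C Exemption Letter is not current. (a) is therefore removed.
Exception (b) fails — the business's age is 22 months, not less than 19 months.
Exception (c)'s conditions are all satisfied: annual gross revenue is $443,000, less than the $490,000 limit; a current Small Employer Certificate is held. Turning to paragraphs (k)–(l): (k) operates — the coverage ratio is 28%, less than the 32% limit. (l), which would lift (k), does not operate here — no current Class E Certificate is held. So (c) is unavailable.
Exception (d)'s conditions are all satisfied: the employer's headcount is 23, below the 25 limit; a current Tier F Clearance is held; a current Class A Clearance is held. However, paragraph (m) must be considered: (m) operates against (d): at least one employee exceeds 30 hours/week. Exception (d) does not apply.
No exception is made out. Sora's courier service falls within the general rule.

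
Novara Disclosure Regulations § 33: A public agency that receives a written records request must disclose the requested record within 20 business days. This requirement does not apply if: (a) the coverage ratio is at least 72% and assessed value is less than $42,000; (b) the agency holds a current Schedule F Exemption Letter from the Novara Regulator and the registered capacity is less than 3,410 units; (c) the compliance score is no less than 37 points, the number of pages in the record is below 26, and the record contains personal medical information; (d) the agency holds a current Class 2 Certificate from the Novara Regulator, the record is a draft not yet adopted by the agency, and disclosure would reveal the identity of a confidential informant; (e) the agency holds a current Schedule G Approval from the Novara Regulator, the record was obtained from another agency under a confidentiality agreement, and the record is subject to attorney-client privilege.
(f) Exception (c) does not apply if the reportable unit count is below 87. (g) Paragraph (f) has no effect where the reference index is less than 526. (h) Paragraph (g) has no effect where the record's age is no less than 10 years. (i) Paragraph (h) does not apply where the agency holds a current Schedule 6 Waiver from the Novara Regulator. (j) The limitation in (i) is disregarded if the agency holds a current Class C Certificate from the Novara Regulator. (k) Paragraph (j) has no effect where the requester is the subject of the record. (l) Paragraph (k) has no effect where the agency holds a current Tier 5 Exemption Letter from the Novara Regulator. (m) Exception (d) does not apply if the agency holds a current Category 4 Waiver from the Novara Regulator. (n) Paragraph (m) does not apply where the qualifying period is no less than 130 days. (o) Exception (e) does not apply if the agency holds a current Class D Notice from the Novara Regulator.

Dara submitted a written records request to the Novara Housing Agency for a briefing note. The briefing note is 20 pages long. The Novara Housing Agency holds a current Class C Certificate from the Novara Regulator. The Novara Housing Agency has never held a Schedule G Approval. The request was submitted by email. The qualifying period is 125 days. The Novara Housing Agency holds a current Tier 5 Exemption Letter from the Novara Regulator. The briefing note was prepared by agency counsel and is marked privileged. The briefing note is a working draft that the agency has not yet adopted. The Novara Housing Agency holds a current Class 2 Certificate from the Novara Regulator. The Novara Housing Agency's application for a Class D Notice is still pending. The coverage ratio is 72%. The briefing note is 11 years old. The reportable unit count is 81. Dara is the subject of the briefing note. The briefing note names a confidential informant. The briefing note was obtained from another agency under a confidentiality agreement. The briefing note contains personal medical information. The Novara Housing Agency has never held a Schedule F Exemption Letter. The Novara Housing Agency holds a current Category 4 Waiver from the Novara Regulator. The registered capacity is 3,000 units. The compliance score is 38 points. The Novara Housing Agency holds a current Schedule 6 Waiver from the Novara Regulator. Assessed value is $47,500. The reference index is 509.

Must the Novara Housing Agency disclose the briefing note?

Yes — the Novara Housing Agency must disclose the briefing note.

Exception (a) fails — assessed value is $47,500, not less than $42,000.
Exception (b) requires that the agency holds a current Schedule F Exemption Letter from the Novara Regulator; but no current Schedule F Exemption Letter is held, so (b) is unavailable.
Exception (c): the compliance score is 38 points, meeting the 37 points threshold; the number of pages in the record is 20, below the 26 limit; the briefing note contains personal medical information — every condition holds. But: (f) is engaged — the reportable unit count is 81, below the 87 limit. (g) is triggered (the reference index is 509, less than the 526 limit), but is displaced by (h): (h) is engaged — the record's age is 11 years, meeting the 10 years threshold. (i) would limit (h) — a current Schedule 6 Waiver is held — but (j) sets (i) aside: (j) applies — a current Class C Certificate is held. (k) would limit (j) — Dara is the subject of the briefing note — but (l) sets (k) aside: (l) applies — a current Tier 5 Exemption Letter is held. (c) is therefore removed.
Exception (d): a current Class 2 Certificate is held; the briefing note is an unadopted draft; the briefing note names a confidential informant — every condition holds. But: (m) is engaged — a current Category 4 Waiver is held. (n), which would lift (m), is not engaged — the qualifying period is 125 days, short of 130 days. Exception (d) does not apply.
Exception (e) fails — the Schedule G Approval is not current.
No exception applies. The general rule governs.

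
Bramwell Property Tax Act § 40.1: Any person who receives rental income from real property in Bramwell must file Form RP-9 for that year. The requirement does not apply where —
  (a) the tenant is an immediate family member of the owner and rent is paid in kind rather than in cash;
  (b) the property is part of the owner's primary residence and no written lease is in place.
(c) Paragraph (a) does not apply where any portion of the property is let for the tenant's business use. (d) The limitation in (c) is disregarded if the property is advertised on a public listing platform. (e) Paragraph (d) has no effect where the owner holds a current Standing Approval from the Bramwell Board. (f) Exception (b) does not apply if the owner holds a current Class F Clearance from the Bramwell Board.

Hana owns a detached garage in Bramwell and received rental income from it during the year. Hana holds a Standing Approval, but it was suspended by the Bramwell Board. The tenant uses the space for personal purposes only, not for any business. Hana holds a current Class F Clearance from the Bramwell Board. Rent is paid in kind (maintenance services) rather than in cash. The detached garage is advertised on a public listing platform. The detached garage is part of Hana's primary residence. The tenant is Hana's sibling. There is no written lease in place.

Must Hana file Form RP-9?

Exception (a)'s conditions are all satisfied: the tenant is an immediate family member; rent is paid in kind. Under paragraphs (c)–(e): (c), which would limit (a), is inapplicable: the space is used for personal purposes only. Exception (a) stands.
All of (b)'s requirements are met (the detached garage is part of the primary residence; there is no written lease). Turning to paragraph (f): (f) is engaged — a current Class F Clearance is held. Exception (b) does not apply.

No — exception (a) applies; Hana is not required to file Form RP-9.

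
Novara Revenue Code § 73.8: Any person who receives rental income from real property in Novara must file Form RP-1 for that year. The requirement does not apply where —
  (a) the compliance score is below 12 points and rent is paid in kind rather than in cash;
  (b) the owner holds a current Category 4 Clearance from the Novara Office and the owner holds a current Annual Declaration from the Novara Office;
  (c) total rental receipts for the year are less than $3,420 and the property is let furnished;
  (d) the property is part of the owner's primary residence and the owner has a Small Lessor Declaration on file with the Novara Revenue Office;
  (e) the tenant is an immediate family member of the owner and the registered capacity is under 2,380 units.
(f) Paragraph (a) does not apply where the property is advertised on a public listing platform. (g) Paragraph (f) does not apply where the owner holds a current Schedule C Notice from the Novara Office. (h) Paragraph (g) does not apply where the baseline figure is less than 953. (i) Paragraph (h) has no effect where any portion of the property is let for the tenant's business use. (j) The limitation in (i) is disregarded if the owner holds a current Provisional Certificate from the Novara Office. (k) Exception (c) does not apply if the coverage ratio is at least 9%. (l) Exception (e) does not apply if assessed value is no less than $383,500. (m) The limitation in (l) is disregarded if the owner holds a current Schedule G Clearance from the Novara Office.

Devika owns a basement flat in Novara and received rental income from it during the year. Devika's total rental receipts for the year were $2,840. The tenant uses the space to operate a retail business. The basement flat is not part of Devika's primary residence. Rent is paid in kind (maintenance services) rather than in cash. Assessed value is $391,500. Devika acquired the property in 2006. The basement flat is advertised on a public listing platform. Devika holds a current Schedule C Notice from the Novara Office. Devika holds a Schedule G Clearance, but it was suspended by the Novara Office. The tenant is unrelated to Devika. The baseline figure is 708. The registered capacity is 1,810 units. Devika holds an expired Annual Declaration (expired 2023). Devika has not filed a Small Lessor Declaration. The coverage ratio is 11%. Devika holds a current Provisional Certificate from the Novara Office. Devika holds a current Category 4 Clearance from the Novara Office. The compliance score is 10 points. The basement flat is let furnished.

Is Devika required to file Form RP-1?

Exception (a) is satisfied on its face — the compliance score is 10 points, below the 12 points limit; rent is paid in kind. However, paragraphs (f)–(j) must be considered: (f) operates — the property is publicly advertised. (g) would limit (f) — a current Schedule C Notice is held — but (h) sets (g) aside: (h) operates against (g): the baseline figure is 708, less than the 953 limit. (i) applies (the space is let for business use), but is set aside by (j): (j) operates against (i): a current Provisional Certificate is held. Exception (a) does not apply.
Exception (b) does not apply: no current Annual Declaration is held.
Exception (c) is satisfied on its face — total rental receipts for the year are $2,840, less than the $3,420 limit; the property is let furnished. Turning to paragraph (k): (k) applies — the coverage ratio is 11%, meeting the 9% threshold. So (c) is unavailable.
Exception (d) does not apply: the basement flat is not part of the primary residence.
Exception (e) fails — the tenant is unrelated to the owner.
No exception applies. The general rule governs.

Yes — Devika must file Form RP-1.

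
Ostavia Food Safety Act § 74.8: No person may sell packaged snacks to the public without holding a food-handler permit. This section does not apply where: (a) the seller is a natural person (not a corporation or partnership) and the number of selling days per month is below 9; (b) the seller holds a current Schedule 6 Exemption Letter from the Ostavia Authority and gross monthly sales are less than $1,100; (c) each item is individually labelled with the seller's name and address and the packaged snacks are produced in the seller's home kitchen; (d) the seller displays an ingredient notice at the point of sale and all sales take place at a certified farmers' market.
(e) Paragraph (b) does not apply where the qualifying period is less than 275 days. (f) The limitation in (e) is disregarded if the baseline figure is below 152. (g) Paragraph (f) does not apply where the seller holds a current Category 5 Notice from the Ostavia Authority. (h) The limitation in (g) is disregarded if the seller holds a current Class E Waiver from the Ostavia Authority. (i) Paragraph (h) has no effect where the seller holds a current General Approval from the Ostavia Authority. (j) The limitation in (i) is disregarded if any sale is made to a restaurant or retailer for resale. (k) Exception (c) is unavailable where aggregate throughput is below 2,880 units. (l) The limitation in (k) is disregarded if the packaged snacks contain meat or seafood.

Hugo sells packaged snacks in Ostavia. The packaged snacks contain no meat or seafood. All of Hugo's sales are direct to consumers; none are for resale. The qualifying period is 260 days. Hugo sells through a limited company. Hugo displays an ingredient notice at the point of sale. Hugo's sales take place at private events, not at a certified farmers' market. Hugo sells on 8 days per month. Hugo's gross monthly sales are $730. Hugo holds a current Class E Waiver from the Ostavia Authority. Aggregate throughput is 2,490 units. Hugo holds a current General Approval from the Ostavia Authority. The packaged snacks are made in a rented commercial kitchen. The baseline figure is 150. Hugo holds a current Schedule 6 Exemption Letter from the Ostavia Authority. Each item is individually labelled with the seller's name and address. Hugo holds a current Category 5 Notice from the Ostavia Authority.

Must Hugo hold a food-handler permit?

Exception (a) does not apply: the seller operates through a limited company.
Exception (b) is satisfied on its face — a current Schedule 6 Exemption Letter is held; gross monthly sales are $730, less than the $1,100 limit. However, paragraphs (e)–(j) must be considered: (e) operates against (b): the qualifying period is 260 days, less than the 275 days limit. (f) would limit (e) — the baseline figure is 150, below the 152 limit — but (g) sets (f) aside: (g) operates against (f): a current Category 5 Notice is held. (h) is triggered (a current Class E Waiver is held), but is set aside by (i): (i) operates against (h): a current General Approval is held. (j), which would lift (i), is not engaged — no sales are for resale. So (b) is unavailable.
Exception (c) does not apply: the packaged snacks are made in a commercial kitchen, not a home kitchen.
Exception (d) fails — sales are at private events, not a certified farmers' market.
No exception is made out. Hugo falls within the general rule.

Yes — Hugo must hold a food-handler permit.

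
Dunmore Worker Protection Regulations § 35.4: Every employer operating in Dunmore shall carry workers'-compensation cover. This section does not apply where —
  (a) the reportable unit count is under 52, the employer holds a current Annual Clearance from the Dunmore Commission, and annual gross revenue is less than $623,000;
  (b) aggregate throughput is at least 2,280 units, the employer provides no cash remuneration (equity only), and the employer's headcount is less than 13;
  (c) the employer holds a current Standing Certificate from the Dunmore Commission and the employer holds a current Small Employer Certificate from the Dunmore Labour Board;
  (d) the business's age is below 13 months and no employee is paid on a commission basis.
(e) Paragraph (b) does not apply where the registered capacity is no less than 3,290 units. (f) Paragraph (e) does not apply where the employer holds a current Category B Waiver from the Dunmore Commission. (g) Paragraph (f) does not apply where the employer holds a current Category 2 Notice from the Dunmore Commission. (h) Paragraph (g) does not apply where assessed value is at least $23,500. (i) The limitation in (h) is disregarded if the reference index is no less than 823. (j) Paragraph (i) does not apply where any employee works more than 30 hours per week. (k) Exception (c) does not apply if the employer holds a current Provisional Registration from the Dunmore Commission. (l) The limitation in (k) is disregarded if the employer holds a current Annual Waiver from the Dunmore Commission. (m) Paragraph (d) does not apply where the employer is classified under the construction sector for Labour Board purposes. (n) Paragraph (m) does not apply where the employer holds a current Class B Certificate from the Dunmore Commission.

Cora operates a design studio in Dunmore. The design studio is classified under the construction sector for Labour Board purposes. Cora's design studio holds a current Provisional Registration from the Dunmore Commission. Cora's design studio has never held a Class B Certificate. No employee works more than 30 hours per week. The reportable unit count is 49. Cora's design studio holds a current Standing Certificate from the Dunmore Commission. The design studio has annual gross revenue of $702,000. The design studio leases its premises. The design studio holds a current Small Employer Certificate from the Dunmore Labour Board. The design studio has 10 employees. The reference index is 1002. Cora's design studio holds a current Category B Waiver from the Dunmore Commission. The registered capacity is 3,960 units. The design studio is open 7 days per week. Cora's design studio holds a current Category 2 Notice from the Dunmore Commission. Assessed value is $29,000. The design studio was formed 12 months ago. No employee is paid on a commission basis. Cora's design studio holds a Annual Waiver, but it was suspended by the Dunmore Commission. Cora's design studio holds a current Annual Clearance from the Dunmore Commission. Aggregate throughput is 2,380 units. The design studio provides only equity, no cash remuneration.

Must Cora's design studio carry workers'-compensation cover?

Yes — Cora's design studio must carry workers'-compensation cover.

Exception (a) fails — annual gross revenue is $702,000, not less than $623,000.
Exception (b): aggregate throughput is 2,380 units, meeting the 2,280 units threshold; remuneration is equity-only; the employer's headcount is 10, less than the 13 limit — every condition holds. However, paragraphs (e)–(j) must be considered: (e) operates against (b): the registered capacity is 3,960 units, meeting the 3,290 units threshold. (f) would limit (e) — a current Category B Waiver is held — but (g) sets (f) aside: (g) is engaged — a current Category 2 Notice is held. (h) would limit (g) — assessed value is $29,000, meeting the $23,500 threshold — but (i) sets (h) aside: (i) operates against (h): the reference index is 1,002, meeting the 823 threshold. (j), which would lift (i), is inapplicable — no employee exceeds 30 hours/week. So (b) is unavailable.
Exception (c)'s conditions are all satisfied: a current Standing Certificate is held; a current Small Employer Certificate is held. Turning to paragraphs (k)–(l): (k) is triggered — a current Provisional Registration is held. (l) is not triggered (no current Annual Waiver is held), so (k) stands. So (c) is unavailable.
Exception (d)'s conditions are all satisfied: the business's age is 12 months, below the 13 months limit; no employee is paid on commission. However, paragraphs (m)–(n) must be considered: (m) is triggered — the design studio is classified under the construction sector. (n) is inapplicable (the Class B Certificate is not current), so (m) stands. (d) is therefore removed.
None of the exceptions is available; § 35.4 applies in full.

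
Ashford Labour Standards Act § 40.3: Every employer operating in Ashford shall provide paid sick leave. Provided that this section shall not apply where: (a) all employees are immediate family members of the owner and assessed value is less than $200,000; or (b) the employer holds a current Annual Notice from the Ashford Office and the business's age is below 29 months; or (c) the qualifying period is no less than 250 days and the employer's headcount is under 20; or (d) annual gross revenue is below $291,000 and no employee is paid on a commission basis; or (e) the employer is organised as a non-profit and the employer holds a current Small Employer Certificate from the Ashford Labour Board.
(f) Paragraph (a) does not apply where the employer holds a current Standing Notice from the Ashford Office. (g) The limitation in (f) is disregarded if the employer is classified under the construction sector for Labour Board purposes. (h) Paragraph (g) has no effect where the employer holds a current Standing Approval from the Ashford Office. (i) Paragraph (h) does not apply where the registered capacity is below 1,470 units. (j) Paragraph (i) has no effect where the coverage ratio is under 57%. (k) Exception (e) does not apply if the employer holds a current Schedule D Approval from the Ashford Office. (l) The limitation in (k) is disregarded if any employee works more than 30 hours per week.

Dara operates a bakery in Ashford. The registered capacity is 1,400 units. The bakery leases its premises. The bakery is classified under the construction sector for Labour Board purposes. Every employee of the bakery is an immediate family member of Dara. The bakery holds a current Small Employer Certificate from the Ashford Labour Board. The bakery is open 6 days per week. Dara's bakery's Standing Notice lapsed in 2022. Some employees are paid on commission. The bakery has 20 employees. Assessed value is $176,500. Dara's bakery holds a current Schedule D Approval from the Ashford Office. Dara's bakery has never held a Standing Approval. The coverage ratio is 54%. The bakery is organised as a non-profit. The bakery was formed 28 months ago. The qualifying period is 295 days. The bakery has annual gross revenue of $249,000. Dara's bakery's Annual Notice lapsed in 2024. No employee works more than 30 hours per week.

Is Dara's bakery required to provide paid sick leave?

No — exception (a) applies; Dara's bakery is not required to provide paid sick leave.

Exception (a) is satisfied on its face — every employee is an immediate family member; assessed value is $176,500, less than the $200,000 limit. Applying paragraphs (f)–(j): (f) does not operate here — no current Standing Notice is held. (a) remains available.
Exception (b) requires that the employer holds a current Annual Notice from the Ashford Office; but no current Annual Notice is held, so (b) is unavailable.
Exception (c) does not apply: the employer's headcount is 20, not under 20.
Exception (d) fails — some employees are paid on commission.
Exception (e) is satisfied on its face — the employer is a non-profit; a current Small Employer Certificate is held. However, paragraphs (k)–(l) must be considered: (k) operates — a current Schedule D Approval is held. (l), which would lift (k), does not operate here — no employee exceeds 30 hours/week. So (e) is unavailable.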